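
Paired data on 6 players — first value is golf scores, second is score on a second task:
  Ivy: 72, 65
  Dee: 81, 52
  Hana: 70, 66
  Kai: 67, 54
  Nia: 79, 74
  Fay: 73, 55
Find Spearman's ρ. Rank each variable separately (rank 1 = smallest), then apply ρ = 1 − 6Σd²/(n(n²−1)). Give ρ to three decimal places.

Ranks of variable 1: 3, 6, 2, 1, 5, 4
Ranks of variable 2: 4, 1, 5, 2, 6, 3
d = r₁ − r₂: -1, 5, -3, -1, -1, 1
d²: 1, 25, 9, 1, 1, 1; Σd² = 38
ρ = 1 − 6·38/(6·35) = 1 − 228/210 = -0.086

-0.086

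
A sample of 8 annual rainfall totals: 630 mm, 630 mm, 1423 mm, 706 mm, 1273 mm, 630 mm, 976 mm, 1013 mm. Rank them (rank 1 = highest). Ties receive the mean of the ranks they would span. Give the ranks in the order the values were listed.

7, 7, 1, 5, 2, 7, 4, 3

Sorted (descending): 1423, 1273, 1013, 976, 706, 630, 630, 630
The 3 values of 630 occupy positions 6–8 → average rank 7.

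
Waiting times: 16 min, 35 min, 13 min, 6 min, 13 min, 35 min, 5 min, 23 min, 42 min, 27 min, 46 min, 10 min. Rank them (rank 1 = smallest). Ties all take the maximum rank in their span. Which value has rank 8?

Sorted (ascending): 5, 6, 10, 13, 13, 16, 23, 27, 35, 35, 42, 46
The 2 values of 13 occupy positions 4–5 → each gets rank 5.
The 2 values of 35 occupy positions 9–10 → each gets rank 10.
Rank 8 → value 27.

27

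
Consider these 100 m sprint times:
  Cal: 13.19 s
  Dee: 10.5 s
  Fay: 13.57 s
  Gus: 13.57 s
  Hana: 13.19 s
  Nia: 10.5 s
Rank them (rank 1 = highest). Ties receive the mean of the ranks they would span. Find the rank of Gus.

Sorted (descending): 13.57, 13.57, 13.19, 13.19, 10.5, 10.5
The 2 values of 13.57 occupy positions 1–2 → average rank (1+2)/2 = 1.5.
The 2 values of 13.19 occupy positions 3–4 → average rank (3+4)/2 = 3.5.
The 2 values of 10.5 occupy positions 5–6 → average rank (5+6)/2 = 5.5.
Gus has value 13.57 s → rank 1.5.

1.5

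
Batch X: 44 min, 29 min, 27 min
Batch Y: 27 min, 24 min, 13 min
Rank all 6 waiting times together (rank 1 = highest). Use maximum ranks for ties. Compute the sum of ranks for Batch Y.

15

Sorted (descending): 44, 29, 27, 27, 24, 13
The 2 values of 27 occupy positions 3–4 → each gets rank 4.
Batch Y values → pooled ranks: 27→4, 24→5, 13→6
Rank sum = 4 + 5 + 6 = 15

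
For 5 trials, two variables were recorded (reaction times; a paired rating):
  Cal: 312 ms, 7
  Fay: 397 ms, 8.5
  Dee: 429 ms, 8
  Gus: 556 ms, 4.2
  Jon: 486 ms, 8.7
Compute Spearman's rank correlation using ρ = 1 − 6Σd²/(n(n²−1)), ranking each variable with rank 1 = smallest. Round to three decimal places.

Ranks of variable 1: 1, 2, 3, 5, 4
Ranks of variable 2: 2, 4, 3, 1, 5
d = r₁ − r₂: -1, -2, 0, 4, -1
d²: 1, 4, 0, 16, 1; Σd² = 22
ρ = 1 − 6·22/(5·24) = 1 − 132/120 = -0.100

-0.100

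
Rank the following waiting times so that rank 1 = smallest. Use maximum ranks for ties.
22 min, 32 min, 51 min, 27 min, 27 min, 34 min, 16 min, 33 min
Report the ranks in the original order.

Sorted (ascending): 16, 22, 27, 27, 32, 33, 34, 51
The 2 values of 27 occupy positions 3–4 → each gets rank 4.

2, 5, 8, 4, 4, 7, 1, 6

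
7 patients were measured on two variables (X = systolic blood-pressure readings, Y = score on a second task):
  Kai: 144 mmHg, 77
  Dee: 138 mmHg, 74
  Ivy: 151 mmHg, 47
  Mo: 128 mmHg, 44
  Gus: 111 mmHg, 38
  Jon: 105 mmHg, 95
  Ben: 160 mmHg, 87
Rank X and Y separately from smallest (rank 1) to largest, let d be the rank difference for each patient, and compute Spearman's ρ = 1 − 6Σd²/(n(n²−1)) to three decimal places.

Ranks of variable 1: 5, 4, 6, 3, 2, 1, 7
Ranks of variable 2: 5, 4, 3, 2, 1, 7, 6
d = r₁ − r₂: 0, 0, 3, 1, 1, -6, 1
d²: 0, 0, 9, 1, 1, 36, 1; Σd² = 48
ρ = 1 − 6·48/(7·48) = 1 − 288/336 = 0.143

0.143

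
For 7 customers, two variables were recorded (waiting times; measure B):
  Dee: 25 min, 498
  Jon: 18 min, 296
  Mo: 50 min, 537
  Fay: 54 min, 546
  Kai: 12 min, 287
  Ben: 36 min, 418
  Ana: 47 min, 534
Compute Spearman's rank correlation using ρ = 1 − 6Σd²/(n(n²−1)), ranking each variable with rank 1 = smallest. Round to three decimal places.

Ranks of variable 1: 3, 2, 6, 7, 1, 4, 5
Ranks of variable 2: 4, 2, 6, 7, 1, 3, 5
d = r₁ − r₂: -1, 0, 0, 0, 0, 1, 0
d²: 1, 0, 0, 0, 0, 1, 0; Σd² = 2
ρ = 1 − 6·2/(7·48) = 1 − 12/336 = 0.964

0.964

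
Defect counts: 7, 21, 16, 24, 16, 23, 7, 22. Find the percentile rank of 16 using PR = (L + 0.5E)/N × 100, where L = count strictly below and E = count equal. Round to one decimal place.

N = 8.
Strictly below 16: 2. Equal to 16: 2.
PR = (2 + 0.5·2)/8 × 100 = 37.5

37.5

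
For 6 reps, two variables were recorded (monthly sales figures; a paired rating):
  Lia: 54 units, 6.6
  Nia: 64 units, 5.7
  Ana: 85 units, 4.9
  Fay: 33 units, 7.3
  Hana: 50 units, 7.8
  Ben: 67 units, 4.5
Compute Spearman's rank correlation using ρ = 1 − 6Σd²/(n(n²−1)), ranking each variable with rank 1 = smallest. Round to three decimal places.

-0.886

Ranks of variable 1: 3, 4, 6, 1, 2, 5
Ranks of variable 2: 4, 3, 2, 5, 6, 1
d = r₁ − r₂: -1, 1, 4, -4, -4, 4
d²: 1, 1, 16, 16, 16, 16; Σd² = 66
ρ = 1 − 6·66/(6·35) = 1 − 396/210 = -0.886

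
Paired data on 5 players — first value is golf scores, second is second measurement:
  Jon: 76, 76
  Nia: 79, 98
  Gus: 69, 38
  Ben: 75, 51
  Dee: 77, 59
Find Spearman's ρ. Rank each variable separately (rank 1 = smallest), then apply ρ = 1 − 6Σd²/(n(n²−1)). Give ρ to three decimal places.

Ranks of variable 1: 3, 5, 1, 2, 4
Ranks of variable 2: 4, 5, 1, 2, 3
d = r₁ − r₂: -1, 0, 0, 0, 1
d²: 1, 0, 0, 0, 1; Σd² = 2
ρ = 1 − 6·2/(5·24) = 1 − 12/120 = 0.900

0.900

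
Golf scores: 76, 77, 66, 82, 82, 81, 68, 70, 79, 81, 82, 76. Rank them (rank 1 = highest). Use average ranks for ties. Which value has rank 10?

70

Sorted (descending): 82, 82, 82, 81, 81, 79, 77, 76, 76, 70, 68, 66
The 3 values of 82 occupy positions 1–3 → average rank 2.
The 2 values of 81 occupy positions 4–5 → average rank (4+5)/2 = 4.5.
The 2 values of 76 occupy positions 8–9 → average rank (8+9)/2 = 8.5.
Rank 10 → value 70.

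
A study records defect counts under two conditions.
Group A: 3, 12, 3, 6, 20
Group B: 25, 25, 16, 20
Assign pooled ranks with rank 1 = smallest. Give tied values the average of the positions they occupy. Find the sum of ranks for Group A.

16.5

Sorted (ascending): 3, 3, 6, 12, 16, 20, 20, 25, 25
The 2 values of 3 occupy positions 1–2 → average rank (1+2)/2 = 1.5.
The 2 values of 20 occupy positions 6–7 → average rank (6+7)/2 = 6.5.
The 2 values of 25 occupy positions 8–9 → average rank (8+9)/2 = 8.5.
Group A values → pooled ranks: 3→1.5, 12→4, 3→1.5, 6→3, 20→6.5
Rank sum = 1.5 + 4 + 1.5 + 3 + 6.5 = 16.5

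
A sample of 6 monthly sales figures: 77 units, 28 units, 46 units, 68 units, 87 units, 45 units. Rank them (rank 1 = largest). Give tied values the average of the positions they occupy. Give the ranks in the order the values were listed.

Sorted (descending): 87, 77, 68, 46, 45, 28
No ties — each value takes its position as its rank.

2, 6, 4, 3, 1, 5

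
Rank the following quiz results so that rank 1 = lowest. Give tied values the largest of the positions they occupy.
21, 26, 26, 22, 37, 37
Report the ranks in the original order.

Sorted (ascending): 21, 22, 26, 26, 37, 37
The 2 values of 26 occupy positions 3–4 → each gets rank 4.
The 2 values of 37 occupy positions 5–6 → each gets rank 6.

1, 4, 4, 2, 6, 6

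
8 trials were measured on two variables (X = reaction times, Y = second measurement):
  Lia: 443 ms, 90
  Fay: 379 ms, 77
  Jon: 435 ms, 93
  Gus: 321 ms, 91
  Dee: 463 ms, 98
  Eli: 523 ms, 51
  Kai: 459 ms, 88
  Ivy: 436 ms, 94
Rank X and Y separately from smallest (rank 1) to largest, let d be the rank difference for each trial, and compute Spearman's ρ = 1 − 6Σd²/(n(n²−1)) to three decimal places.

Ranks of variable 1: 5, 2, 3, 1, 7, 8, 6, 4
Ranks of variable 2: 4, 2, 6, 5, 8, 1, 3, 7
d = r₁ − r₂: 1, 0, -3, -4, -1, 7, 3, -3
d²: 1, 0, 9, 16, 1, 49, 9, 9; Σd² = 94
ρ = 1 − 6·94/(8·63) = 1 − 564/504 = -0.119

-0.119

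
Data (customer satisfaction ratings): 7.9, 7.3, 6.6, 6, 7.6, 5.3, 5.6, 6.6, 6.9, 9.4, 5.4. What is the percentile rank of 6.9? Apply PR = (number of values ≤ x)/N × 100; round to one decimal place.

63.6

N = 11.
Strictly below 6.9: 6. Equal to 6.9: 1.
PR = 7/11 × 100 = 63.6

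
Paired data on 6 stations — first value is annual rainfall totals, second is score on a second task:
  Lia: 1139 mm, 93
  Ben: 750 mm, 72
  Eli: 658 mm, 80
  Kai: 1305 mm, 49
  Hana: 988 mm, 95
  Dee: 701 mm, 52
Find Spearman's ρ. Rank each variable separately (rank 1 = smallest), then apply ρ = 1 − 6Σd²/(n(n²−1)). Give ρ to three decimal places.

Ranks of variable 1: 5, 3, 1, 6, 4, 2
Ranks of variable 2: 5, 3, 4, 1, 6, 2
d = r₁ − r₂: 0, 0, -3, 5, -2, 0
d²: 0, 0, 9, 25, 4, 0; Σd² = 38
ρ = 1 − 6·38/(6·35) = 1 − 228/210 = -0.086

-0.086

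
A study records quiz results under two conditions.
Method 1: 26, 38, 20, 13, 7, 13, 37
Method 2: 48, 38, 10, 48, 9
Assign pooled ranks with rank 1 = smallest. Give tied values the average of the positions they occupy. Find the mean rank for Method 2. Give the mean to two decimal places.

7.50

Sorted (ascending): 7, 9, 10, 13, 13, 20, 26, 37, 38, 38, 48, 48
The 2 values of 13 occupy positions 4–5 → average rank (4+5)/2 = 4.5.
The 2 values of 38 occupy positions 9–10 → average rank (9+10)/2 = 9.5.
The 2 values of 48 occupy positions 11–12 → average rank (11+12)/2 = 11.5.
Method 2 values → pooled ranks: 48→11.5, 38→9.5, 10→3, 48→11.5, 9→2
Mean rank = (11.5 + 9.5 + 3 + 11.5 + 2) / 5 = 7.50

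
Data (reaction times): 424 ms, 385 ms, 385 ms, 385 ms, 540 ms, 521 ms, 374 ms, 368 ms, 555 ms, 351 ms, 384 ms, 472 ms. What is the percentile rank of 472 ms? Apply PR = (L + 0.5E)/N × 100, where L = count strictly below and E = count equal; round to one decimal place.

N = 12.
Strictly below 472: 8. Equal to 472: 1.
PR = (8 + 0.5·1)/12 × 100 = 70.8

70.8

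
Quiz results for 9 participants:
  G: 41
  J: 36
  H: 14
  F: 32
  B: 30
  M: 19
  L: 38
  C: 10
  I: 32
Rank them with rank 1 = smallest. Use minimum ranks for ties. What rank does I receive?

5

Sorted (ascending): 10, 14, 19, 30, 32, 32, 36, 38, 41
The 2 values of 32 occupy positions 5–6 → each gets rank 5.
I has value 32 → rank 5.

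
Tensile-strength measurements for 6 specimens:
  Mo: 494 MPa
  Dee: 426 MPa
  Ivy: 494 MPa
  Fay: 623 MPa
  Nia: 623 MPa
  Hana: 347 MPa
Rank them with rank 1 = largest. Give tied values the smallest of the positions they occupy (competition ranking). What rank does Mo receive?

3

Sorted (descending): 623, 623, 494, 494, 426, 347
The 2 values of 623 occupy positions 1–2 → each gets rank 1.
The 2 values of 494 occupy positions 3–4 → each gets rank 3.
Mo has value 494 MPa → rank 3.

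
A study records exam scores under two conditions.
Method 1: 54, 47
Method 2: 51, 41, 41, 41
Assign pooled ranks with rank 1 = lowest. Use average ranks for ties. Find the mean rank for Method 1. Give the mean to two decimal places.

5.00

Sorted (ascending): 41, 41, 41, 47, 51, 54
The 3 values of 41 occupy positions 1–3 → average rank 2.
Method 1 values → pooled ranks: 54→6, 47→4
Mean rank = (6 + 4) / 2 = 5.00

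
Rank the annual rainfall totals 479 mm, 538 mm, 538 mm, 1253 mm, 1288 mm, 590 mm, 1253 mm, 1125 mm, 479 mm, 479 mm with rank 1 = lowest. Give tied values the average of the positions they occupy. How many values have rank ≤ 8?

Sorted (ascending): 479, 479, 479, 538, 538, 590, 1125, 1253, 1253, 1288
The 3 values of 479 occupy positions 1–3 → average rank 2.
The 2 values of 538 occupy positions 4–5 → average rank (4+5)/2 = 4.5.
The 2 values of 1253 occupy positions 8–9 → average rank (8+9)/2 = 8.5.
Ranks ≤ 8: {2, 2, 2, 4.5, 4.5, 6, 7} → 7 values.

7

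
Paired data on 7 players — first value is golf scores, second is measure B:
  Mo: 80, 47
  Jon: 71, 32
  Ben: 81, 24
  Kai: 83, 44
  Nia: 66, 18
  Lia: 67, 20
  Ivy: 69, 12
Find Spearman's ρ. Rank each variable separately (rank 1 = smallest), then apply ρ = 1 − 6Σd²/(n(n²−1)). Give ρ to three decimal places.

0.714

Ranks of variable 1: 5, 4, 6, 7, 1, 2, 3
Ranks of variable 2: 7, 5, 4, 6, 2, 3, 1
d = r₁ − r₂: -2, -1, 2, 1, -1, -1, 2
d²: 4, 1, 4, 1, 1, 1, 4; Σd² = 16
ρ = 1 − 6·16/(7·48) = 1 − 96/336 = 0.714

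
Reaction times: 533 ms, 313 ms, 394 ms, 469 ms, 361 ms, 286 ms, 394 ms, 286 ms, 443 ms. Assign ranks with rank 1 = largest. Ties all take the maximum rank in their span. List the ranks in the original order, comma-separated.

Sorted (descending): 533, 469, 443, 394, 394, 361, 313, 286, 286
The 2 values of 394 occupy positions 4–5 → each gets rank 5.
The 2 values of 286 occupy positions 8–9 → each gets rank 9.

1, 7, 5, 2, 6, 9, 5, 9, 3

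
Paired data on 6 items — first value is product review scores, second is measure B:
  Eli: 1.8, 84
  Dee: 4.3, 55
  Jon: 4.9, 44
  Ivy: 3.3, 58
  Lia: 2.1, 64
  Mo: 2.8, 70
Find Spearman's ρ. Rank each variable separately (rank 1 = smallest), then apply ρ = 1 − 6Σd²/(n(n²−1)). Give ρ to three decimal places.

-0.943

Ranks of variable 1: 1, 5, 6, 4, 2, 3
Ranks of variable 2: 6, 2, 1, 3, 4, 5
d = r₁ − r₂: -5, 3, 5, 1, -2, -2
d²: 25, 9, 25, 1, 4, 4; Σd² = 68
ρ = 1 − 6·68/(6·35) = 1 − 408/210 = -0.943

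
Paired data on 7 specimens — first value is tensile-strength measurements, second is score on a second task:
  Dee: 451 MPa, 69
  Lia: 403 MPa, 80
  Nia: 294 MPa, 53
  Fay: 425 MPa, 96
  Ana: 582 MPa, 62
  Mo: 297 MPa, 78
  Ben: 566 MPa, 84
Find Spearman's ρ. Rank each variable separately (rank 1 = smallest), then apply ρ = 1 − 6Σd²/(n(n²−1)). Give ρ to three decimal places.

Ranks of variable 1: 5, 3, 1, 4, 7, 2, 6
Ranks of variable 2: 3, 5, 1, 7, 2, 4, 6
d = r₁ − r₂: 2, -2, 0, -3, 5, -2, 0
d²: 4, 4, 0, 9, 25, 4, 0; Σd² = 46
ρ = 1 − 6·46/(7·48) = 1 − 276/336 = 0.179

0.179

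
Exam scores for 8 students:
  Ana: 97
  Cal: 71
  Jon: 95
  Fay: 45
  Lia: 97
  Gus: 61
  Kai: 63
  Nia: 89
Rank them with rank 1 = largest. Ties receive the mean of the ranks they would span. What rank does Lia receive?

1.5

Sorted (descending): 97, 97, 95, 89, 71, 63, 61, 45
The 2 values of 97 occupy positions 1–2 → average rank (1+2)/2 = 1.5.
Lia has value 97 → rank 1.5.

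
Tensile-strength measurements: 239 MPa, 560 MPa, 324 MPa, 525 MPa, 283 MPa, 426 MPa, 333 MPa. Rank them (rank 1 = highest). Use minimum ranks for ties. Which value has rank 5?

Sorted (descending): 560, 525, 426, 333, 324, 283, 239
No ties — each value takes its position as its rank.
Rank 5 → value 324.

324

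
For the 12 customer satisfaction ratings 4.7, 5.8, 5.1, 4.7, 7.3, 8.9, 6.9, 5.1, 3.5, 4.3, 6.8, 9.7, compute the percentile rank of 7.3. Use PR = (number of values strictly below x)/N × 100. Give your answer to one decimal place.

N = 12.
Strictly below 7.3: 9. Equal to 7.3: 1.
PR = 9/12 × 100 = 75.0

75.0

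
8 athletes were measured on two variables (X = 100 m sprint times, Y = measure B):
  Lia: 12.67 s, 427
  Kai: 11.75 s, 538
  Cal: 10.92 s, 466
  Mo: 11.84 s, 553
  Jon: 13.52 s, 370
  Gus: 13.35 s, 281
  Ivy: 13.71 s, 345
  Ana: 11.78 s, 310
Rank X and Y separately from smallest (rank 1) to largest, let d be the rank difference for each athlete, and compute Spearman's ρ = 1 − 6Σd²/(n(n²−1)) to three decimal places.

Ranks of variable 1: 5, 2, 1, 4, 7, 6, 8, 3
Ranks of variable 2: 5, 7, 6, 8, 4, 1, 3, 2
d = r₁ − r₂: 0, -5, -5, -4, 3, 5, 5, 1
d²: 0, 25, 25, 16, 9, 25, 25, 1; Σd² = 126
ρ = 1 − 6·126/(8·63) = 1 − 756/504 = -0.500

-0.500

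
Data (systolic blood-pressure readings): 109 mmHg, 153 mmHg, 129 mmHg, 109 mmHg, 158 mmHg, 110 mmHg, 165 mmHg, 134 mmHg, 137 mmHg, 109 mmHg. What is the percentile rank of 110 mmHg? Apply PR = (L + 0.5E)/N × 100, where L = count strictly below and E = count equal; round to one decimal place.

N = 10.
Strictly below 110: 3. Equal to 110: 1.
PR = (3 + 0.5·1)/10 × 100 = 35.0

35.0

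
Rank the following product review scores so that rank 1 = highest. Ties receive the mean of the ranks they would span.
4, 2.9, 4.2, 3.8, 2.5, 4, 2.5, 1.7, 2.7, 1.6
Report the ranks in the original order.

Sorted (descending): 4.2, 4, 4, 3.8, 2.9, 2.7, 2.5, 2.5, 1.7, 1.6
The 2 values of 4 occupy positions 2–3 → average rank (2+3)/2 = 2.5.
The 2 values of 2.5 occupy positions 7–8 → average rank (7+8)/2 = 7.5.

2.5, 5, 1, 4, 7.5, 2.5, 7.5, 9, 6, 10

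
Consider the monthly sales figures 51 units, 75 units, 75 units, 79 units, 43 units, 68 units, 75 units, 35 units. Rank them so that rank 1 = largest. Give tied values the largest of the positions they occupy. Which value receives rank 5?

Sorted (descending): 79, 75, 75, 75, 68, 51, 43, 35
The 3 values of 75 occupy positions 2–4 → each gets rank 4.
Rank 5 → value 68.

68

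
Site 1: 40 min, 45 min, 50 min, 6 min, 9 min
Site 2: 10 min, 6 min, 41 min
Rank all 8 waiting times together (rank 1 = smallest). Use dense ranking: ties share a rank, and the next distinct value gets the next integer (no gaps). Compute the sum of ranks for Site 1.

Sorted (ascending): 6, 6, 9, 10, 40, 41, 45, 50
The 2 values of 6 share dense rank 1.
Remaining distinct values take the next consecutive integers.
Site 1 values → pooled ranks: 40→4, 45→6, 50→7, 6→1, 9→2
Rank sum = 4 + 6 + 7 + 1 + 2 = 20

20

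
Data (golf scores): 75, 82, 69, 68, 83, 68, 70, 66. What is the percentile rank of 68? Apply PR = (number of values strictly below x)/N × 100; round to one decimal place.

N = 8.
Strictly below 68: 1. Equal to 68: 2.
PR = 1/8 × 100 = 12.5

12.5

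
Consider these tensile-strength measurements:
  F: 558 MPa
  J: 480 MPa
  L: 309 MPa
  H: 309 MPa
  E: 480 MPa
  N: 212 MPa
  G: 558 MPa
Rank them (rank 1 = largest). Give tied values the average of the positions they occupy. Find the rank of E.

Sorted (descending): 558, 558, 480, 480, 309, 309, 212
The 2 values of 558 occupy positions 1–2 → average rank (1+2)/2 = 1.5.
The 2 values of 480 occupy positions 3–4 → average rank (3+4)/2 = 3.5.
The 2 values of 309 occupy positions 5–6 → average rank (5+6)/2 = 5.5.
E has value 480 MPa → rank 3.5.

3.5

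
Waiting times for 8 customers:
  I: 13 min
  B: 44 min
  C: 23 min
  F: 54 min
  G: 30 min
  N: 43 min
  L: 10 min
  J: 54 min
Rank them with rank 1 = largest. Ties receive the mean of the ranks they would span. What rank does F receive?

Sorted (descending): 54, 54, 44, 43, 30, 23, 13, 10
The 2 values of 54 occupy positions 1–2 → average rank (1+2)/2 = 1.5.
F has value 54 min → rank 1.5.

1.5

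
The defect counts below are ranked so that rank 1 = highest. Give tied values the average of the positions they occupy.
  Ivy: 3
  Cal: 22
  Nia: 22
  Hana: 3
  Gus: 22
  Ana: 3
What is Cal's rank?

Sorted (descending): 22, 22, 22, 3, 3, 3
The 3 values of 22 occupy positions 1–3 → average rank 2.
The 3 values of 3 occupy positions 4–6 → average rank 5.
Cal has value 22 → rank 2.

2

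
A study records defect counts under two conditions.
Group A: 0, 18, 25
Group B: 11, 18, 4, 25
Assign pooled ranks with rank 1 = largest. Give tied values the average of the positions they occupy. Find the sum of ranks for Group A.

Sorted (descending): 25, 25, 18, 18, 11, 4, 0
The 2 values of 25 occupy positions 1–2 → average rank (1+2)/2 = 1.5.
The 2 values of 18 occupy positions 3–4 → average rank (3+4)/2 = 3.5.
Group A values → pooled ranks: 0→7, 18→3.5, 25→1.5
Rank sum = 7 + 3.5 + 1.5 = 12

12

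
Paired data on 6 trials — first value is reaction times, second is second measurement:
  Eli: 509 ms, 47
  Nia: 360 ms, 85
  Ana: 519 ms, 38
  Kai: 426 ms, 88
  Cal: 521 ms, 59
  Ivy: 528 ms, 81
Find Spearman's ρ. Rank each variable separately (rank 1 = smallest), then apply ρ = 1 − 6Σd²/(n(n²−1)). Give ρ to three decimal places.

-0.429

Ranks of variable 1: 3, 1, 4, 2, 5, 6
Ranks of variable 2: 2, 5, 1, 6, 3, 4
d = r₁ − r₂: 1, -4, 3, -4, 2, 2
d²: 1, 16, 9, 16, 4, 4; Σd² = 50
ρ = 1 − 6·50/(6·35) = 1 − 300/210 = -0.429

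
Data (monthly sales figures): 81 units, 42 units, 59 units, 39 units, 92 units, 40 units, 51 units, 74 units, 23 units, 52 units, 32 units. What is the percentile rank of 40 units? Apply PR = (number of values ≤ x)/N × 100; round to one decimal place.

36.4

N = 11.
Strictly below 40: 3. Equal to 40: 1.
PR = 4/11 × 100 = 36.4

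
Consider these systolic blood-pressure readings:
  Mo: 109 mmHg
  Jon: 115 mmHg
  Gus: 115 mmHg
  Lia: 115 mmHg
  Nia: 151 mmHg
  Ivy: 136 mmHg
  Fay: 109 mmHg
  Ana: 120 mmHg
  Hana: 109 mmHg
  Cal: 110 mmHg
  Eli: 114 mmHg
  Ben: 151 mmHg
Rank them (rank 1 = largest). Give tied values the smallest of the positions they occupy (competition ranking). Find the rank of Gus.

5

Sorted (descending): 151, 151, 136, 120, 115, 115, 115, 114, 110, 109, 109, 109
The 2 values of 151 occupy positions 1–2 → each gets rank 1.
The 3 values of 115 occupy positions 5–7 → each gets rank 5.
The 3 values of 109 occupy positions 10–12 → each gets rank 10.
Gus has value 115 mmHg → rank 5.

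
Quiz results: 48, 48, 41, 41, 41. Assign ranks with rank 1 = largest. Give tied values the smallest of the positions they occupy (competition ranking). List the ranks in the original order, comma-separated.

1, 1, 3, 3, 3

Sorted (descending): 48, 48, 41, 41, 41
The 2 values of 48 occupy positions 1–2 → each gets rank 1.
The 3 values of 41 occupy positions 3–5 → each gets rank 3.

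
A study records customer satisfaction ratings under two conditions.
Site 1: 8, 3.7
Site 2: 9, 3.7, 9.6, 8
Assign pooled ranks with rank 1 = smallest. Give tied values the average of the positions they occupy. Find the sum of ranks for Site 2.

16

Sorted (ascending): 3.7, 3.7, 8, 8, 9, 9.6
The 2 values of 3.7 occupy positions 1–2 → average rank (1+2)/2 = 1.5.
The 2 values of 8 occupy positions 3–4 → average rank (3+4)/2 = 3.5.
Site 2 values → pooled ranks: 9→5, 3.7→1.5, 9.6→6, 8→3.5
Rank sum = 5 + 1.5 + 6 + 3.5 = 16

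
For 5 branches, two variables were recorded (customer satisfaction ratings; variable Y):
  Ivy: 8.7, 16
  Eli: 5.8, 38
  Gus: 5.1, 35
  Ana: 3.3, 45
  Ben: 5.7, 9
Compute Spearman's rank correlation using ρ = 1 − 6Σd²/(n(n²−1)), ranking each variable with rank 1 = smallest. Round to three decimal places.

-0.500

Ranks of variable 1: 5, 4, 2, 1, 3
Ranks of variable 2: 2, 4, 3, 5, 1
d = r₁ − r₂: 3, 0, -1, -4, 2
d²: 9, 0, 1, 16, 4; Σd² = 30
ρ = 1 − 6·30/(5·24) = 1 − 180/120 = -0.500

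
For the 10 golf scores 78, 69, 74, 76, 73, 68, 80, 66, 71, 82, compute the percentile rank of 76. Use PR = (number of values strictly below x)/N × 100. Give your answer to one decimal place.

N = 10.
Strictly below 76: 6. Equal to 76: 1.
PR = 6/10 × 100 = 60.0

60.0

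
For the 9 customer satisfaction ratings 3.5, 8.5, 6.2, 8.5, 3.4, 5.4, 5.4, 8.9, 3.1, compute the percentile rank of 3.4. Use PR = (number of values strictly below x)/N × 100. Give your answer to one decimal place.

11.1

N = 9.
Strictly below 3.4: 1. Equal to 3.4: 1.
PR = 1/9 × 100 = 11.1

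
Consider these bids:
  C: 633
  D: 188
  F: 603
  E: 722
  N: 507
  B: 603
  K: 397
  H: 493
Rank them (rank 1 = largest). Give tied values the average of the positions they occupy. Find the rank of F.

Sorted (descending): 722, 633, 603, 603, 507, 493, 397, 188
The 2 values of 603 occupy positions 3–4 → average rank (3+4)/2 = 3.5.
F has value 603 → rank 3.5.

3.5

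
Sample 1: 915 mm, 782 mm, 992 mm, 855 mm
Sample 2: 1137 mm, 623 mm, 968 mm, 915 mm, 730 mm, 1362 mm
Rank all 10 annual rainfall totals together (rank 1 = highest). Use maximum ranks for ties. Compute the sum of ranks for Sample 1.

Sorted (descending): 1362, 1137, 992, 968, 915, 915, 855, 782, 730, 623
The 2 values of 915 occupy positions 5–6 → each gets rank 6.
Sample 1 values → pooled ranks: 915→6, 782→8, 992→3, 855→7
Rank sum = 6 + 8 + 3 + 7 = 24

24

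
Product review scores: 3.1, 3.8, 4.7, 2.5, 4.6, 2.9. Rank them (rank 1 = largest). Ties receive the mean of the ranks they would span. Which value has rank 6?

Sorted (descending): 4.7, 4.6, 3.8, 3.1, 2.9, 2.5
No ties — each value takes its position as its rank.
Rank 6 → value 2.5.

2.5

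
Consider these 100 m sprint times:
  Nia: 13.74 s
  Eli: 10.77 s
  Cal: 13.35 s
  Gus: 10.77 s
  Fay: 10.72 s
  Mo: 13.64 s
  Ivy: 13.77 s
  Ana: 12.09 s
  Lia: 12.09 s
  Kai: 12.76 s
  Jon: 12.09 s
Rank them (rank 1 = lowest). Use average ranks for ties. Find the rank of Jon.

Sorted (ascending): 10.72, 10.77, 10.77, 12.09, 12.09, 12.09, 12.76, 13.35, 13.64, 13.74, 13.77
The 2 values of 10.77 occupy positions 2–3 → average rank (2+3)/2 = 2.5.
The 3 values of 12.09 occupy positions 4–6 → average rank 5.
Jon has value 12.09 s → rank 5.

5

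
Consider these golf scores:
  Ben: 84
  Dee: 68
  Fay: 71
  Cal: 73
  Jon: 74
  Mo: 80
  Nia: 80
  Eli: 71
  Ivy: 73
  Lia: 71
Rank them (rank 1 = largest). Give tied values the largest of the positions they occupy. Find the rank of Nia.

Sorted (descending): 84, 80, 80, 74, 73, 73, 71, 71, 71, 68
The 2 values of 80 occupy positions 2–3 → each gets rank 3.
The 2 values of 73 occupy positions 5–6 → each gets rank 6.
The 3 values of 71 occupy positions 7–9 → each gets rank 9.
Nia has value 80 → rank 3.

3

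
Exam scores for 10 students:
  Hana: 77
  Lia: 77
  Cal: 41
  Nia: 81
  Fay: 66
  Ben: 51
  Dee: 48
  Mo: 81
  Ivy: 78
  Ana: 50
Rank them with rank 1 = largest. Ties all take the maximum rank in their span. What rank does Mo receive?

2

Sorted (descending): 81, 81, 78, 77, 77, 66, 51, 50, 48, 41
The 2 values of 81 occupy positions 1–2 → each gets rank 2.
The 2 values of 77 occupy positions 4–5 → each gets rank 5.
Mo has value 81 → rank 2.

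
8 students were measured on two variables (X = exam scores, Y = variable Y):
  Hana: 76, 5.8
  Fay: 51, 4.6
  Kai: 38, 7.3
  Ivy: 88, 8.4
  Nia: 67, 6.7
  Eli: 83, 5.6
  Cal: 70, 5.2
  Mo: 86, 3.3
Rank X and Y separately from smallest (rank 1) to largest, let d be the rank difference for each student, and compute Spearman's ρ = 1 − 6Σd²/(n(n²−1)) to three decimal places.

-0.024

Ranks of variable 1: 5, 2, 1, 8, 3, 6, 4, 7
Ranks of variable 2: 5, 2, 7, 8, 6, 4, 3, 1
d = r₁ − r₂: 0, 0, -6, 0, -3, 2, 1, 6
d²: 0, 0, 36, 0, 9, 4, 1, 36; Σd² = 86
ρ = 1 − 6·86/(8·63) = 1 − 516/504 = -0.024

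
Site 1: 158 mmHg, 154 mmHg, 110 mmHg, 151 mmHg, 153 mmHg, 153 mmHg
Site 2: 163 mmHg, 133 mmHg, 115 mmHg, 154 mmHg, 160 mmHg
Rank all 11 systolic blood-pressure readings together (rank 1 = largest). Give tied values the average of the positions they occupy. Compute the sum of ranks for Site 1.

39.5

Sorted (descending): 163, 160, 158, 154, 154, 153, 153, 151, 133, 115, 110
The 2 values of 154 occupy positions 4–5 → average rank (4+5)/2 = 4.5.
The 2 values of 153 occupy positions 6–7 → average rank (6+7)/2 = 6.5.
Site 1 values → pooled ranks: 158→3, 154→4.5, 110→11, 151→8, 153→6.5, 153→6.5
Rank sum = 3 + 4.5 + 11 + 8 + 6.5 + 6.5 = 39.5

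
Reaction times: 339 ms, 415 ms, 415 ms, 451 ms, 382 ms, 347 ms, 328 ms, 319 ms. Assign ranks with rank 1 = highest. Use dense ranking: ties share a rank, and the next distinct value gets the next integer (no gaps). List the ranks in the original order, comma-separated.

5, 2, 2, 1, 3, 4, 6, 7

Sorted (descending): 451, 415, 415, 382, 347, 339, 328, 319
The 2 values of 415 share dense rank 2.
Remaining distinct values take the next consecutive integers.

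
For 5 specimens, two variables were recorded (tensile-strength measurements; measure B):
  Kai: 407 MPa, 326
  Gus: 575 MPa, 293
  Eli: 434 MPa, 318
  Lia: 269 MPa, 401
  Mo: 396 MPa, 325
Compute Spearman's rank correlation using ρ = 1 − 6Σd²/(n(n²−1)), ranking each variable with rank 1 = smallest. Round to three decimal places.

Ranks of variable 1: 3, 5, 4, 1, 2
Ranks of variable 2: 4, 1, 2, 5, 3
d = r₁ − r₂: -1, 4, 2, -4, -1
d²: 1, 16, 4, 16, 1; Σd² = 38
ρ = 1 − 6·38/(5·24) = 1 − 228/120 = -0.900

-0.900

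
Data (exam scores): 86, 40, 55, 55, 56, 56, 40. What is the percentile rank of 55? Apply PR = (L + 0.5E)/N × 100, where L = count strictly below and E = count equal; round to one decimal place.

N = 7.
Strictly below 55: 2. Equal to 55: 2.
PR = (2 + 0.5·2)/7 × 100 = 42.9

42.9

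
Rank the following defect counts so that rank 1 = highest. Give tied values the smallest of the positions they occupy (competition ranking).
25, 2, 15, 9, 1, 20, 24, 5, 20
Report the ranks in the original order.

Sorted (descending): 25, 24, 20, 20, 15, 9, 5, 2, 1
The 2 values of 20 occupy positions 3–4 → each gets rank 3.

1, 8, 5, 6, 9, 3, 2, 7, 3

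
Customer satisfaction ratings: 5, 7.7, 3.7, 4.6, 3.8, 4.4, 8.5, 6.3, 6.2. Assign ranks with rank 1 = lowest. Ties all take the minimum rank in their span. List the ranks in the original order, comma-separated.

Sorted (ascending): 3.7, 3.8, 4.4, 4.6, 5, 6.2, 6.3, 7.7, 8.5
No ties — each value takes its position as its rank.

5, 8, 1, 4, 2, 3, 9, 7, 6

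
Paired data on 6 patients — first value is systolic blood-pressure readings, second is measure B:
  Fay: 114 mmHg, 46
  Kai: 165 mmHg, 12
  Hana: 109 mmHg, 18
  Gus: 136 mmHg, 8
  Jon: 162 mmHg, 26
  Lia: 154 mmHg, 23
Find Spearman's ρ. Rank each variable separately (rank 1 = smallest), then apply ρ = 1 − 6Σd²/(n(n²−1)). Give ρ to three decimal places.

-0.143

Ranks of variable 1: 2, 6, 1, 3, 5, 4
Ranks of variable 2: 6, 2, 3, 1, 5, 4
d = r₁ − r₂: -4, 4, -2, 2, 0, 0
d²: 16, 16, 4, 4, 0, 0; Σd² = 40
ρ = 1 − 6·40/(6·35) = 1 − 240/210 = -0.143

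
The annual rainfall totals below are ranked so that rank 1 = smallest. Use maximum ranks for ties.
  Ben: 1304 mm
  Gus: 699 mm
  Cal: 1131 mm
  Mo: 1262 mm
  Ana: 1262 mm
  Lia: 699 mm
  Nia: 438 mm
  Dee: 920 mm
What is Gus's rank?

Sorted (ascending): 438, 699, 699, 920, 1131, 1262, 1262, 1304
The 2 values of 699 occupy positions 2–3 → each gets rank 3.
The 2 values of 1262 occupy positions 6–7 → each gets rank 7.
Gus has value 699 mm → rank 3.

3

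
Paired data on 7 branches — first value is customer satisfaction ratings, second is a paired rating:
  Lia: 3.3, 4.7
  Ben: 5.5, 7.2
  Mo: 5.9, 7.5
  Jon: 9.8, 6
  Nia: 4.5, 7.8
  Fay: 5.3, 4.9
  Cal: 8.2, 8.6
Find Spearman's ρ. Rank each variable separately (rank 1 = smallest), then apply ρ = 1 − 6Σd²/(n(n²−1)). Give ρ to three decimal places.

0.393

Ranks of variable 1: 1, 4, 5, 7, 2, 3, 6
Ranks of variable 2: 1, 4, 5, 3, 6, 2, 7
d = r₁ − r₂: 0, 0, 0, 4, -4, 1, -1
d²: 0, 0, 0, 16, 16, 1, 1; Σd² = 34
ρ = 1 − 6·34/(7·48) = 1 − 204/336 = 0.393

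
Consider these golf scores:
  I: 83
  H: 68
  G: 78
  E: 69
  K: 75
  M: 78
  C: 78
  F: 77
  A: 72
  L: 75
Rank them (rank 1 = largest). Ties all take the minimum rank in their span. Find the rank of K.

6

Sorted (descending): 83, 78, 78, 78, 77, 75, 75, 72, 69, 68
The 3 values of 78 occupy positions 2–4 → each gets rank 2.
The 2 values of 75 occupy positions 6–7 → each gets rank 6.
K has value 75 → rank 6.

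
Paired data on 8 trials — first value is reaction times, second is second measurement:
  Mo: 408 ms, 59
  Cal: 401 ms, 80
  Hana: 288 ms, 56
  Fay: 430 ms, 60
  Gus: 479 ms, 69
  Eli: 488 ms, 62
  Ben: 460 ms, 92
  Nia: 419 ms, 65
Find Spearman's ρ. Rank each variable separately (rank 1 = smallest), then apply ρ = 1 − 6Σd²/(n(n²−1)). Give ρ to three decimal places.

0.381

Ranks of variable 1: 3, 2, 1, 5, 7, 8, 6, 4
Ranks of variable 2: 2, 7, 1, 3, 6, 4, 8, 5
d = r₁ − r₂: 1, -5, 0, 2, 1, 4, -2, -1
d²: 1, 25, 0, 4, 1, 16, 4, 1; Σd² = 52
ρ = 1 − 6·52/(8·63) = 1 − 312/504 = 0.381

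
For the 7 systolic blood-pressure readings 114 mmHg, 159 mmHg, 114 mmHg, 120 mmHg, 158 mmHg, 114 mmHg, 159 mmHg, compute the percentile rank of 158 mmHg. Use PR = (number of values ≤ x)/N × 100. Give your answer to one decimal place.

71.4

N = 7.
Strictly below 158: 4. Equal to 158: 1.
PR = 5/7 × 100 = 71.4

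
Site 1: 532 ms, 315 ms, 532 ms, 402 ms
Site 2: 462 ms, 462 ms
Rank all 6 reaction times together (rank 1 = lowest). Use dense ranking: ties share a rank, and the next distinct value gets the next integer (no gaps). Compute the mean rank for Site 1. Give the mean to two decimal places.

Sorted (ascending): 315, 402, 462, 462, 532, 532
The 2 values of 462 share dense rank 3.
The 2 values of 532 share dense rank 4.
Remaining distinct values take the next consecutive integers.
Site 1 values → pooled ranks: 532→4, 315→1, 532→4, 402→2
Mean rank = (4 + 1 + 4 + 2) / 4 = 2.75

2.75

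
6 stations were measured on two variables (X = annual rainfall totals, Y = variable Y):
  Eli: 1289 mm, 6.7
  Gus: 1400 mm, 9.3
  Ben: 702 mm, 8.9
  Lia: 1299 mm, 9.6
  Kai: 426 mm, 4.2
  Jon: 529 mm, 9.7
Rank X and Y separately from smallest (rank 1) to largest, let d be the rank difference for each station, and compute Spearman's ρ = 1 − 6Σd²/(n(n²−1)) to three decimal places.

0.314

Ranks of variable 1: 4, 6, 3, 5, 1, 2
Ranks of variable 2: 2, 4, 3, 5, 1, 6
d = r₁ − r₂: 2, 2, 0, 0, 0, -4
d²: 4, 4, 0, 0, 0, 16; Σd² = 24
ρ = 1 − 6·24/(6·35) = 1 − 144/210 = 0.314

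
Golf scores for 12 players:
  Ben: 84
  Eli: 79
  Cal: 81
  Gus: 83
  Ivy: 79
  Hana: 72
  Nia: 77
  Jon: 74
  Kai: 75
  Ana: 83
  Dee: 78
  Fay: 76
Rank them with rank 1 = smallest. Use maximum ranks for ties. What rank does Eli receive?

Sorted (ascending): 72, 74, 75, 76, 77, 78, 79, 79, 81, 83, 83, 84
The 2 values of 79 occupy positions 7–8 → each gets rank 8.
The 2 values of 83 occupy positions 10–11 → each gets rank 11.
Eli has value 79 → rank 8.

8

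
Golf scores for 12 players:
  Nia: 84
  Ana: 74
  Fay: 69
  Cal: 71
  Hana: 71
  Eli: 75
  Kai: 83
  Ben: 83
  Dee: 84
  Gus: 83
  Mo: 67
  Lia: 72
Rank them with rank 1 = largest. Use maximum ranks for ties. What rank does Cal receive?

10

Sorted (descending): 84, 84, 83, 83, 83, 75, 74, 72, 71, 71, 69, 67
The 2 values of 84 occupy positions 1–2 → each gets rank 2.
The 3 values of 83 occupy positions 3–5 → each gets rank 5.
The 2 values of 71 occupy positions 9–10 → each gets rank 10.
Cal has value 71 → rank 10.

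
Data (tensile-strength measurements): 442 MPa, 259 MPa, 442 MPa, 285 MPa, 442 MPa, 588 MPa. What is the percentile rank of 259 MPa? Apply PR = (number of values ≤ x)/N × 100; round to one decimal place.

N = 6.
Strictly below 259: 0. Equal to 259: 1.
PR = 1/6 × 100 = 16.7

16.7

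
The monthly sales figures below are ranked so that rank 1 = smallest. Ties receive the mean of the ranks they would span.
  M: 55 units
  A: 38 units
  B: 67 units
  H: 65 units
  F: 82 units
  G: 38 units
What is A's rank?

Sorted (ascending): 38, 38, 55, 65, 67, 82
The 2 values of 38 occupy positions 1–2 → average rank (1+2)/2 = 1.5.
A has value 38 units → rank 1.5.

1.5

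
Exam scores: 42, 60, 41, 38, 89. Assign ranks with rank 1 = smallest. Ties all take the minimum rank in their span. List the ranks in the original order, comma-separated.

3, 4, 2, 1, 5

Sorted (ascending): 38, 41, 42, 60, 89
No ties — each value takes its position as its rank.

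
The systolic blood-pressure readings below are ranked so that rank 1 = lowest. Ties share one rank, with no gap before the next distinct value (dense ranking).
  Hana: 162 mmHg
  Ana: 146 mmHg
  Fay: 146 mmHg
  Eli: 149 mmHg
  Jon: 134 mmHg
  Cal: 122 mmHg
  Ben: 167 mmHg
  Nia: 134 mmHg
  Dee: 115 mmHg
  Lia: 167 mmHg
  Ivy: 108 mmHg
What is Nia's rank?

4

Sorted (ascending): 108, 115, 122, 134, 134, 146, 146, 149, 162, 167, 167
The 2 values of 134 share dense rank 4.
The 2 values of 146 share dense rank 5.
The 2 values of 167 share dense rank 8.
Remaining distinct values take the next consecutive integers.
Nia has value 134 mmHg → rank 4.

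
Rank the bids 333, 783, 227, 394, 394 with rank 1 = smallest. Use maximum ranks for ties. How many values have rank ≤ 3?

Sorted (ascending): 227, 333, 394, 394, 783
The 2 values of 394 occupy positions 3–4 → each gets rank 4.
Ranks ≤ 3: {1, 2} → 2 values.

2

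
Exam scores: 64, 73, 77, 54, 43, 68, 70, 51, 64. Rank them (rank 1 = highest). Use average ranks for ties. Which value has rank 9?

43

Sorted (descending): 77, 73, 70, 68, 64, 64, 54, 51, 43
The 2 values of 64 occupy positions 5–6 → average rank (5+6)/2 = 5.5.
Rank 9 → value 43.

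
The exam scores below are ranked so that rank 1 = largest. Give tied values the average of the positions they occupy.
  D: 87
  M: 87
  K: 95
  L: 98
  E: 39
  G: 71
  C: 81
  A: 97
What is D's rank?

4.5

Sorted (descending): 98, 97, 95, 87, 87, 81, 71, 39
The 2 values of 87 occupy positions 4–5 → average rank (4+5)/2 = 4.5.
D has value 87 → rank 4.5.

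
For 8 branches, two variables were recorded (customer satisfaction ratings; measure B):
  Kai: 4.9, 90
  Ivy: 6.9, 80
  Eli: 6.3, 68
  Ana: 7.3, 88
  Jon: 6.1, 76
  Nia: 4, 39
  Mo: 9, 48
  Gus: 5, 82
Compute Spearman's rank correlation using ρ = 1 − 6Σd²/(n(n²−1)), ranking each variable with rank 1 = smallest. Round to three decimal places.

-0.024

Ranks of variable 1: 2, 6, 5, 7, 4, 1, 8, 3
Ranks of variable 2: 8, 5, 3, 7, 4, 1, 2, 6
d = r₁ − r₂: -6, 1, 2, 0, 0, 0, 6, -3
d²: 36, 1, 4, 0, 0, 0, 36, 9; Σd² = 86
ρ = 1 − 6·86/(8·63) = 1 − 516/504 = -0.024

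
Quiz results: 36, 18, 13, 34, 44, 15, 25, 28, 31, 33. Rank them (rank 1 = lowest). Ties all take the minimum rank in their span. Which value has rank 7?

33

Sorted (ascending): 13, 15, 18, 25, 28, 31, 33, 34, 36, 44
No ties — each value takes its position as its rank.
Rank 7 → value 33.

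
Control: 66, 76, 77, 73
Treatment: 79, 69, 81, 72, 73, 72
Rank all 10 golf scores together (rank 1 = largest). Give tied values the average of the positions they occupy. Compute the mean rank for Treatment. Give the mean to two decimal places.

Sorted (descending): 81, 79, 77, 76, 73, 73, 72, 72, 69, 66
The 2 values of 73 occupy positions 5–6 → average rank (5+6)/2 = 5.5.
The 2 values of 72 occupy positions 7–8 → average rank (7+8)/2 = 7.5.
Treatment values → pooled ranks: 79→2, 69→9, 81→1, 72→7.5, 73→5.5, 72→7.5
Mean rank = (2 + 9 + 1 + 7.5 + 5.5 + 7.5) / 6 = 5.42

5.42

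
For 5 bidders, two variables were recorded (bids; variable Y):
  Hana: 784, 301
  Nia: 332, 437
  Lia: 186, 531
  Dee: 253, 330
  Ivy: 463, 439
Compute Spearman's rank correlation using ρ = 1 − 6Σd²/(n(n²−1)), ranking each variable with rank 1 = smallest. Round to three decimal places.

-0.600

Ranks of variable 1: 5, 3, 1, 2, 4
Ranks of variable 2: 1, 3, 5, 2, 4
d = r₁ − r₂: 4, 0, -4, 0, 0
d²: 16, 0, 16, 0, 0; Σd² = 32
ρ = 1 − 6·32/(5·24) = 1 − 192/120 = -0.600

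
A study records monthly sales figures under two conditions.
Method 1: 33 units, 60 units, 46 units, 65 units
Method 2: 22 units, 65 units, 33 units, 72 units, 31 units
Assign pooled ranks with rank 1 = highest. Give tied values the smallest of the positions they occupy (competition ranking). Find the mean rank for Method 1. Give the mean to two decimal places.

Sorted (descending): 72, 65, 65, 60, 46, 33, 33, 31, 22
The 2 values of 65 occupy positions 2–3 → each gets rank 2.
The 2 values of 33 occupy positions 6–7 → each gets rank 6.
Method 1 values → pooled ranks: 33→6, 60→4, 46→5, 65→2
Mean rank = (6 + 4 + 5 + 2) / 4 = 4.25

4.25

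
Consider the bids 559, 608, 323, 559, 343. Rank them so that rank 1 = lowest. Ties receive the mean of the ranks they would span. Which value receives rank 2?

343

Sorted (ascending): 323, 343, 559, 559, 608
The 2 values of 559 occupy positions 3–4 → average rank (3+4)/2 = 3.5.
Rank 2 → value 343.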